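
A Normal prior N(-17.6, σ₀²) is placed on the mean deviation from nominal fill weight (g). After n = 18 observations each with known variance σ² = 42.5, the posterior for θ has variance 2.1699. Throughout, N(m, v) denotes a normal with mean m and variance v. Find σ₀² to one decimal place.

For the Normal–Normal model with known σ², precisions add: τ_n = τ₀ + n/σ².
So 1/σ₀² = 1/2.1699 − 18/42.5 = 0.460851 − 0.423529 = 0.037322.
Hence σ₀² = 1/0.037322 ≈ 26.8.

σ₀² = 26.8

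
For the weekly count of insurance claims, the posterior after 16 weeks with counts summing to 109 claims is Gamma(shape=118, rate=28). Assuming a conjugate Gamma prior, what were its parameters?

Gamma–Poisson conjugacy: posterior shape = α + Σxᵢ, posterior rate = β + n.
So α = 118 − 109 = 9 and β = 28 − 16 = 12.

Gamma(shape=9, rate=12)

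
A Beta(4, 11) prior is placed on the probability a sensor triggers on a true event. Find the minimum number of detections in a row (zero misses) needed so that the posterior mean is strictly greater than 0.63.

k = 15

After k detections and 0 misses the posterior is Beta(4+k, 11), with mean (4+k)/(4+11+k).
Set (4+k)/(15+k) > 0.63 and solve: k > (0.63·15 − 4)/(1 − 0.63) = 14.730.
The smallest integer exceeding 14.730 is 15.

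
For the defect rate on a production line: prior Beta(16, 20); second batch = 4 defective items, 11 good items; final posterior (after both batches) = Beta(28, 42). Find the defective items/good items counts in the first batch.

Sequential conjugate updates are equivalent to a single update on the pooled data, so total successes = posterior α − prior α and total failures = posterior β − prior β.
Total across both batches: 28−16=12 defective items, 42−20=22 good items.
Subtract the second batch: 12−4=8 defective items and 22−11=11 good items.

8 defective items and 11 good items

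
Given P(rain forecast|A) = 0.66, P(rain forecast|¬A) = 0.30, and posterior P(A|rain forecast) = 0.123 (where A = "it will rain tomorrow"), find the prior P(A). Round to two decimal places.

In odds form, posterior odds = prior odds × likelihood ratio, so prior odds = posterior odds ÷ LR.
Posterior odds = 0.123/(1−0.123) = 0.1403. LR = 0.66/0.30 = 2.2000.
Prior odds = 0.1403/2.2000 = 0.0638, so P(A) = 0.0638/(1+0.0638) ≈ 0.06.

P(A) = 0.06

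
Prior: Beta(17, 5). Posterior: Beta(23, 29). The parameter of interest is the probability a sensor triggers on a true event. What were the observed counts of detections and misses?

Beta is conjugate to the binomial likelihood: posterior = Beta(a+s, b+f).
Match parameters: s=23−17=6, f=29−5=24.

6 detections and 24 misses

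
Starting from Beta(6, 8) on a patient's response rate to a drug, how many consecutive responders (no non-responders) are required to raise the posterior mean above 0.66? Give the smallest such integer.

After k responders and 0 non-responders the posterior is Beta(6+k, 8), with mean (6+k)/(6+8+k).
Set (6+k)/(14+k) > 0.66 and solve: k > (0.66·14 − 6)/(1 − 0.66) = 9.529.
The smallest integer exceeding 9.529 is 10, and checking k=10: (16)/(24) = 0.6667 > 0.66.

k = 10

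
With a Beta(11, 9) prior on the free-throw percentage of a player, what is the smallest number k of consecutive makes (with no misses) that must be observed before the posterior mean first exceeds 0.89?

After k makes and 0 misses the posterior is Beta(11+k, 9), with mean (11+k)/(11+9+k).
Set (11+k)/(20+k) > 0.89 and solve: k > (0.89·20 − 11)/(1 − 0.89) = 61.818.
The smallest integer exceeding 61.818 is 62.

k = 62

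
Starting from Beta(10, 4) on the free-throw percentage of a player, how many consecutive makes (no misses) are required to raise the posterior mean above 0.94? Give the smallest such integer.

k = 53

After k makes and 0 misses the posterior is Beta(10+k, 4), with mean (10+k)/(10+4+k).
Set (10+k)/(14+k) > 0.94 and solve: k > (0.94·14 − 10)/(1 − 0.94) = 52.667.
The smallest integer exceeding 52.667 is 53, and checking k=53: (63)/(67) = 0.9403 > 0.94.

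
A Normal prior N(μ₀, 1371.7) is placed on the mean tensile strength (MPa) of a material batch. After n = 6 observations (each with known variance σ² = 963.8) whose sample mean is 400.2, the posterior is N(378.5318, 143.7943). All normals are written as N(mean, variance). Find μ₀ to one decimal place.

With known observation variance, the Normal–Normal posterior has precision τ_n = τ₀ + n/σ² and mean μ_n = (τ₀μ₀ + (n/σ²)x̄)/τ_n.
Here τ₀ = 1/1371.7 = 0.000729 and τ_data = 6/963.8 = 0.006225, so τ_n = 0.006954.
Rearranging for μ₀: μ₀ = (μ_n·τ_n − τ_data·x̄)/τ₀ = (378.5318·0.006954 − 0.006225·400.2) / 0.000729 = 0.141065/0.000729 ≈ 193.5.

μ₀ = 193.5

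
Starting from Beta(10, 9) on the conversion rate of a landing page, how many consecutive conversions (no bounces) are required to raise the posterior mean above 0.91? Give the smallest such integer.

After k conversions and 0 bounces the posterior is Beta(10+k, 9), with mean (10+k)/(10+9+k).
Set (10+k)/(19+k) > 0.91 and solve: k > (0.91·19 − 10)/(1 − 0.91) = 81.000.
The smallest integer exceeding 81.000 is 82.

k = 82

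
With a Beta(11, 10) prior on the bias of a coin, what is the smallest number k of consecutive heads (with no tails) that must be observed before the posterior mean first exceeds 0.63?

k = 7

After k heads and 0 tails the posterior is Beta(11+k, 10), with mean (11+k)/(11+10+k).
Set (11+k)/(21+k) > 0.63 and solve: k > (0.63·21 − 11)/(1 − 0.63) = 6.027.
The smallest integer exceeding 6.027 is 7.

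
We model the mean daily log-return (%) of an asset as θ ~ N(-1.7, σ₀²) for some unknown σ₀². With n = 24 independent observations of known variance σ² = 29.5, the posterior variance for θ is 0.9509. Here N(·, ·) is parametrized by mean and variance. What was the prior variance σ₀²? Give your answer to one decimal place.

σ₀² = 4.2

Posterior precision equals prior precision plus data precision: 1/σ_n² = 1/σ₀² + n/σ².
So 1/σ₀² = 1/0.9509 − 24/29.5 = 1.051635 − 0.813559 = 0.238076.
Hence σ₀² = 1/0.238076 ≈ 4.2.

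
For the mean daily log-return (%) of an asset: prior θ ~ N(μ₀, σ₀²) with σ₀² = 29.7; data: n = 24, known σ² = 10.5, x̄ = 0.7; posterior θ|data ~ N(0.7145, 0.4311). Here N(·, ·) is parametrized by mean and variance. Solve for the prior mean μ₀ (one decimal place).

With known observation variance, the Normal–Normal posterior has precision τ_n = τ₀ + n/σ² and mean μ_n = (τ₀μ₀ + (n/σ²)x̄)/τ_n.
Here τ₀ = 1/29.7 = 0.033670 and τ_data = 24/10.5 = 2.285714, so τ_n = 2.319384.
Rearranging for μ₀: μ₀ = (μ_n·τ_n − τ_data·x̄)/τ₀ = (0.7145·2.319384 − 2.285714·0.7) / 0.033670 = 0.057200/0.033670 ≈ 1.7.

μ₀ = 1.7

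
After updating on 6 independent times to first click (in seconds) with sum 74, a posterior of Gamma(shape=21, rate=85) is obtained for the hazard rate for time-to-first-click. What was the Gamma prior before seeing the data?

Gamma(shape=15, rate=11)

For an exponential likelihood with a Gamma(α, β) prior on the rate, n observations with total T give posterior Gamma(α+n, β+T).
So α = 21 − 6 = 15 and β = 85 − 74 = 11.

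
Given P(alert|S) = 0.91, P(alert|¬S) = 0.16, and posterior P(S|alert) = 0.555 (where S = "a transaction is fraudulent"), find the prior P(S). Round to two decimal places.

In odds form, posterior odds = prior odds × likelihood ratio, so prior odds = posterior odds ÷ LR.
Posterior odds = 0.555/(1−0.555) = 1.2472. LR = 0.91/0.16 = 5.6875.
Prior odds = 1.2472/5.6875 = 0.2193, so P(S) = 0.2193/(1+0.2193) ≈ 0.18.

P(S) = 0.18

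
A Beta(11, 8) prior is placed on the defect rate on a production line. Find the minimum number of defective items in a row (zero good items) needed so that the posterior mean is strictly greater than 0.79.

After k defective items and 0 good items the posterior is Beta(11+k, 8), with mean (11+k)/(11+8+k).
Set (11+k)/(19+k) > 0.79 and solve: k > (0.79·19 − 11)/(1 − 0.79) = 19.095.
The smallest integer exceeding 19.095 is 20, and checking k=20: (31)/(39) = 0.7949 > 0.79.

k = 20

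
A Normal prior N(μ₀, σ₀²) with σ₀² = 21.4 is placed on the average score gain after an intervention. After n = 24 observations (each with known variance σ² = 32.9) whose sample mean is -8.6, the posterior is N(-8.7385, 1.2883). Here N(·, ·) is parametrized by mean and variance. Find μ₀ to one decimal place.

μ₀ = -10.9

The posterior mean is a precision-weighted average: μ_n = (τ₀μ₀ + τ_data·x̄)/(τ₀+τ_data), with τ₀=1/σ₀² and τ_data=n/σ².
Here τ₀ = 1/21.4 = 0.046729 and τ_data = 24/32.9 = 0.729483, so τ_n = 0.776212.
Rearranging for μ₀: μ₀ = (μ_n·τ_n − τ_data·x̄)/τ₀ = (-8.7385·0.776212 − 0.729483·-8.6) / 0.046729 = -0.509375/0.046729 ≈ -10.9.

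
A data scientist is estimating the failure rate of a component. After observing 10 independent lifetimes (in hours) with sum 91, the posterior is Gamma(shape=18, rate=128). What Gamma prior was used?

For an exponential likelihood with a Gamma(α, β) prior on the rate, n observations with total T give posterior Gamma(α+n, β+T).
So α = 18 − 10 = 8 and β = 128 − 91 = 37.

Gamma(shape=8, rate=37)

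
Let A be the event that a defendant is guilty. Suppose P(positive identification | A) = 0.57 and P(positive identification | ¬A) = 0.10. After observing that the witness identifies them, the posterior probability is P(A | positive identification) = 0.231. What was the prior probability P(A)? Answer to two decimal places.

Bayes' rule in odds form gives O(A|E) = O(A)·[P(E|A)/P(E|¬A)], hence O(A) = O(A|E)/LR.
Posterior odds = 0.231/(1−0.231) = 0.3004. LR = 0.57/0.10 = 5.7000.
Prior odds = 0.3004/5.7000 = 0.0527, so P(A) = 0.0527/(1+0.0527) ≈ 0.05.

P(A) = 0.05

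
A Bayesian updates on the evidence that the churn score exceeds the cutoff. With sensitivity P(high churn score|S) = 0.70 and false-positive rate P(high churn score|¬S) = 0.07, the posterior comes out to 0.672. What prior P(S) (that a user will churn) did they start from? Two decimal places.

P(S) = 0.17

In odds form, posterior odds = prior odds × likelihood ratio, so prior odds = posterior odds ÷ LR.
Posterior odds = 0.672/(1−0.672) = 2.0488. LR = 0.70/0.07 = 10.0000.
Prior odds = 2.0488/10.0000 = 0.2049, so P(S) = 0.2049/(1+0.2049) ≈ 0.17.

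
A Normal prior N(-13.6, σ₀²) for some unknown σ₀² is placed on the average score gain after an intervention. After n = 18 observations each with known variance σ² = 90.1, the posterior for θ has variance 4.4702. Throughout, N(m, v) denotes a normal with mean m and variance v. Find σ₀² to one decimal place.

Posterior precision equals prior precision plus data precision: 1/σ_n² = 1/σ₀² + n/σ².
So 1/σ₀² = 1/4.4702 − 18/90.1 = 0.223704 − 0.199778 = 0.023926.
Hence σ₀² = 1/0.023926 ≈ 41.8.

σ₀² = 41.8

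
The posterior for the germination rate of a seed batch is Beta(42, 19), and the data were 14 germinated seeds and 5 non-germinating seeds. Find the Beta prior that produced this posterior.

A Beta(a, b) prior with s successes and f failures in binomial data gives a Beta(a+s, b+f) posterior.
So a = 42 − 14 = 28 and b = 19 − 5 = 14.

Beta(28, 14)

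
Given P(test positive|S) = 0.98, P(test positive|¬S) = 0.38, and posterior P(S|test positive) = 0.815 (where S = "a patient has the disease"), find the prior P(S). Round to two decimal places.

Bayes' rule in odds form gives O(S|E) = O(S)·[P(E|S)/P(E|¬S)], hence O(S) = O(S|E)/LR.
Posterior odds = 0.815/(1−0.815) = 4.4054. LR = 0.98/0.38 = 2.5789.
Prior odds = 4.4054/2.5789 = 1.7082, so P(S) = 1.7082/(1+1.7082) ≈ 0.63.

P(S) = 0.63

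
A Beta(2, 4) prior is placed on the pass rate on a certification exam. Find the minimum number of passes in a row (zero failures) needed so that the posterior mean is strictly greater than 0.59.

k = 4

After k passes and 0 failures the posterior is Beta(2+k, 4), with mean (2+k)/(2+4+k).
Set (2+k)/(6+k) > 0.59 and solve: k > (0.59·6 − 2)/(1 − 0.59) = 3.756.
The smallest integer exceeding 3.756 is 4, and checking k=4: (6)/(10) = 0.6000 > 0.59.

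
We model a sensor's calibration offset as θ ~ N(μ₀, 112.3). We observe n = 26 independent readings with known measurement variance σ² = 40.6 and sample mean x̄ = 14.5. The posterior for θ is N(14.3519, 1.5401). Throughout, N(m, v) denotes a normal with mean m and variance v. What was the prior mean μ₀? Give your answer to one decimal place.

The posterior mean is a precision-weighted average: μ_n = (τ₀μ₀ + τ_data·x̄)/(τ₀+τ_data), with τ₀=1/σ₀² and τ_data=n/σ².
Here τ₀ = 1/112.3 = 0.008905 and τ_data = 26/40.6 = 0.640394, so τ_n = 0.649299.
Rearranging for μ₀: μ₀ = (μ_n·τ_n − τ_data·x̄)/τ₀ = (14.3519·0.649299 − 0.640394·14.5) / 0.008905 = 0.032961/0.008905 ≈ 3.7.

μ₀ = 3.7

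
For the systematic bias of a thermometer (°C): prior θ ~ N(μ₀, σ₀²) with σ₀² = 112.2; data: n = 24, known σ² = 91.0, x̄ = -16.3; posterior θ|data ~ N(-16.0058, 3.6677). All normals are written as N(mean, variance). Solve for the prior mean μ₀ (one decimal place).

μ₀ = -7.3

The posterior mean is a precision-weighted average: μ_n = (τ₀μ₀ + τ_data·x̄)/(τ₀+τ_data), with τ₀=1/σ₀² and τ_data=n/σ².
Here τ₀ = 1/112.2 = 0.008913 and τ_data = 24/91.0 = 0.263736, so τ_n = 0.272649.
Rearranging for μ₀: μ₀ = (μ_n·τ_n − τ_data·x̄)/τ₀ = (-16.0058·0.272649 − 0.263736·-16.3) / 0.008913 = -0.065069/0.008913 ≈ -7.3.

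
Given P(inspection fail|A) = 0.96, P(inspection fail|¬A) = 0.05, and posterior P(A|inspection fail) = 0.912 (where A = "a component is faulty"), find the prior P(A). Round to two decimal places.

P(A) = 0.35

Bayes' rule in odds form gives O(A|E) = O(A)·[P(E|A)/P(E|¬A)], hence O(A) = O(A|E)/LR.
Posterior odds = 0.912/(1−0.912) = 10.3636. LR = 0.96/0.05 = 19.2000.
Prior odds = 10.3636/19.2000 = 0.5398, so P(A) = 0.5398/(1+0.5398) ≈ 0.35.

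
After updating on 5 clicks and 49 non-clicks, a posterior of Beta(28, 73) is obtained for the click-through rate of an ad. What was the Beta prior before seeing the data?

Under Beta–binomial conjugacy the posterior parameters are (α+s, β+f).
Subtract the data counts: 28−5=23, 73−49=24.

Beta(23, 24)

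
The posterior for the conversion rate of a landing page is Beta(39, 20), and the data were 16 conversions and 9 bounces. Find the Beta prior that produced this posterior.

Beta(23, 11)

Beta is conjugate to the binomial likelihood: posterior = Beta(a+s, b+f).
So a = 39 − 16 = 23 and b = 20 − 9 = 11.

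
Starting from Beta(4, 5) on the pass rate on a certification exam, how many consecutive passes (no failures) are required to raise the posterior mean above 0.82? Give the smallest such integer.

k = 19

After k passes and 0 failures the posterior is Beta(4+k, 5), with mean (4+k)/(4+5+k).
Set (4+k)/(9+k) > 0.82 and solve: k > (0.82·9 − 4)/(1 − 0.82) = 18.778.
The smallest integer exceeding 18.778 is 19.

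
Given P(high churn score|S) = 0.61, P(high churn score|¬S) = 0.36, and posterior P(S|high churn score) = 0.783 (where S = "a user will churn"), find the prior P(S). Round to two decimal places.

P(S) = 0.68

In odds form, posterior odds = prior odds × likelihood ratio, so prior odds = posterior odds ÷ LR.
Posterior odds = 0.783/(1−0.783) = 3.6083. LR = 0.61/0.36 = 1.6944.
Prior odds = 3.6083/1.6944 = 2.1295, so P(S) = 2.1295/(1+2.1295) ≈ 0.68.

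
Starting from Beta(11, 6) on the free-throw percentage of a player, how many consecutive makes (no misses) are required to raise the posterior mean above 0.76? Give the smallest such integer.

After k makes and 0 misses the posterior is Beta(11+k, 6), with mean (11+k)/(11+6+k).
Set (11+k)/(17+k) > 0.76 and solve: k > (0.76·17 − 11)/(1 − 0.76) = 8.000.
The smallest integer exceeding 8.000 is 9, and checking k=9: (20)/(26) = 0.7692 > 0.76.

k = 9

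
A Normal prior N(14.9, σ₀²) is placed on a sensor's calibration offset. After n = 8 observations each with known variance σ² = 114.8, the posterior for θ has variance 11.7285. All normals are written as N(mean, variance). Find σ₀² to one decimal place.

For the Normal–Normal model with known σ², precisions add: τ_n = τ₀ + n/σ².
So 1/σ₀² = 1/11.7285 − 8/114.8 = 0.085262 − 0.069686 = 0.015576.
Hence σ₀² = 1/0.015576 ≈ 64.2.

σ₀² = 64.2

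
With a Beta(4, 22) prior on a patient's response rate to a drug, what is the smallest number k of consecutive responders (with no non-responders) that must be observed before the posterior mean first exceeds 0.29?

k = 5

After k responders and 0 non-responders the posterior is Beta(4+k, 22), with mean (4+k)/(4+22+k).
Set (4+k)/(26+k) > 0.29 and solve: k > (0.29·26 − 4)/(1 − 0.29) = 4.986.
The smallest integer exceeding 4.986 is 5, and checking k=5: (9)/(31) = 0.2903 > 0.29.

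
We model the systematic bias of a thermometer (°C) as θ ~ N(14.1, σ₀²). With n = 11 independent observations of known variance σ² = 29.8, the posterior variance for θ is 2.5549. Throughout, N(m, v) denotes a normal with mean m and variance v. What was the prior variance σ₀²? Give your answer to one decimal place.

σ₀² = 44.9

Posterior precision equals prior precision plus data precision: 1/σ_n² = 1/σ₀² + n/σ².
So 1/σ₀² = 1/2.5549 − 11/29.8 = 0.391405 − 0.369128 = 0.022277.
Hence σ₀² = 1/0.022277 ≈ 44.9.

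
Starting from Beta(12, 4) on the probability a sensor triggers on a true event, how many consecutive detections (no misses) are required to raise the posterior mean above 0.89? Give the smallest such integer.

After k detections and 0 misses the posterior is Beta(12+k, 4), with mean (12+k)/(12+4+k).
Set (12+k)/(16+k) > 0.89 and solve: k > (0.89·16 − 12)/(1 − 0.89) = 20.364.
The smallest integer exceeding 20.364 is 21.

k = 21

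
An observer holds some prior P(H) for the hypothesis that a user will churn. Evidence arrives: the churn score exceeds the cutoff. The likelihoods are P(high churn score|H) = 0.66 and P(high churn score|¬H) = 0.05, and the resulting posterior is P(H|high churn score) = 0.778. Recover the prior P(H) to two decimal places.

In odds form, posterior odds = prior odds × likelihood ratio, so prior odds = posterior odds ÷ LR.
Posterior odds = 0.778/(1−0.778) = 3.5045. LR = 0.66/0.05 = 13.2000.
Prior odds = 3.5045/13.2000 = 0.2655, so P(H) = 0.2655/(1+0.2655) ≈ 0.21.

P(H) = 0.21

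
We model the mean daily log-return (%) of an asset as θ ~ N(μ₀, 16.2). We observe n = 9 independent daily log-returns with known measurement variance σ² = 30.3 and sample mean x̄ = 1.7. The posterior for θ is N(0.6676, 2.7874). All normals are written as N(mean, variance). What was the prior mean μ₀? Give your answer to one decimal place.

The posterior mean is a precision-weighted average: μ_n = (τ₀μ₀ + τ_data·x̄)/(τ₀+τ_data), with τ₀=1/σ₀² and τ_data=n/σ².
Here τ₀ = 1/16.2 = 0.061728 and τ_data = 9/30.3 = 0.297030, so τ_n = 0.358758.
Rearranging for μ₀: μ₀ = (μ_n·τ_n − τ_data·x̄)/τ₀ = (0.6676·0.358758 − 0.297030·1.7) / 0.061728 = -0.265444/0.061728 ≈ -4.3.

μ₀ = -4.3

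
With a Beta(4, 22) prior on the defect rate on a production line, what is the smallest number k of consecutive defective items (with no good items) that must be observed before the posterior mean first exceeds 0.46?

After k defective items and 0 good items the posterior is Beta(4+k, 22), with mean (4+k)/(4+22+k).
Set (4+k)/(26+k) > 0.46 and solve: k > (0.46·26 − 4)/(1 − 0.46) = 14.741.
The smallest integer exceeding 14.741 is 15, and checking k=15: (19)/(41) = 0.4634 > 0.46.

k = 15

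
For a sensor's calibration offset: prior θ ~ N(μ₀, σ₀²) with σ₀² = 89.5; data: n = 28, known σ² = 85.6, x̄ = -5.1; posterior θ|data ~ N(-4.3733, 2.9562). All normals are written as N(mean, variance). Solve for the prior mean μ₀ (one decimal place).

The posterior mean is a precision-weighted average: μ_n = (τ₀μ₀ + τ_data·x̄)/(τ₀+τ_data), with τ₀=1/σ₀² and τ_data=n/σ².
Here τ₀ = 1/89.5 = 0.011173 and τ_data = 28/85.6 = 0.327103, so τ_n = 0.338276.
Rearranging for μ₀: μ₀ = (μ_n·τ_n − τ_data·x̄)/τ₀ = (-4.3733·0.338276 − 0.327103·-5.1) / 0.011173 = 0.188843/0.011173 ≈ 16.9.

μ₀ = 16.9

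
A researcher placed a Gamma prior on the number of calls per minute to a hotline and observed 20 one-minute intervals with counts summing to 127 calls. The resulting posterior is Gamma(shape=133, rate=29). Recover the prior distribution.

Gamma(shape=6, rate=9)

Gamma–Poisson conjugacy: posterior shape = α + Σxᵢ, posterior rate = β + n.
So α = 133 − 127 = 6 and β = 29 − 20 = 9.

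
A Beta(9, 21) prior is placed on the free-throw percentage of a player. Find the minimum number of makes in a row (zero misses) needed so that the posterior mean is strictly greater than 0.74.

k = 51

After k makes and 0 misses the posterior is Beta(9+k, 21), with mean (9+k)/(9+21+k).
Set (9+k)/(30+k) > 0.74 and solve: k > (0.74·30 − 9)/(1 − 0.74) = 50.769.
The smallest integer exceeding 50.769 is 51.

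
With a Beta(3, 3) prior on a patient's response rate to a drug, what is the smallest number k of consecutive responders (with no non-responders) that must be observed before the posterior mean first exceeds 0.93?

After k responders and 0 non-responders the posterior is Beta(3+k, 3), with mean (3+k)/(3+3+k).
Set (3+k)/(6+k) > 0.93 and solve: k > (0.93·6 − 3)/(1 − 0.93) = 36.857.
The smallest integer exceeding 36.857 is 37, and checking k=37: (40)/(43) = 0.9302 > 0.93.

k = 37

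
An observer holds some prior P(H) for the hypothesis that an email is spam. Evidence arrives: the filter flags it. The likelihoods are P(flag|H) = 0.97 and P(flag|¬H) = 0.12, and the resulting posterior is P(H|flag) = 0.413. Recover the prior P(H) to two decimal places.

In odds form, posterior odds = prior odds × likelihood ratio, so prior odds = posterior odds ÷ LR.
Posterior odds = 0.413/(1−0.413) = 0.7036. LR = 0.97/0.12 = 8.0833.
Prior odds = 0.7036/8.0833 = 0.0870, so P(H) = 0.0870/(1+0.0870) ≈ 0.08.

P(H) = 0.08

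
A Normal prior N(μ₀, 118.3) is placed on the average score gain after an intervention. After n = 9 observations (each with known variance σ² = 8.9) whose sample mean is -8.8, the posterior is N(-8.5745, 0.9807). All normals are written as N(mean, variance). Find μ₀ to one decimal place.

With known observation variance, the Normal–Normal posterior has precision τ_n = τ₀ + n/σ² and mean μ_n = (τ₀μ₀ + (n/σ²)x̄)/τ_n.
Here τ₀ = 1/118.3 = 0.008453 and τ_data = 9/8.9 = 1.011236, so τ_n = 1.019689.
Rearranging for μ₀: μ₀ = (μ_n·τ_n − τ_data·x̄)/τ₀ = (-8.5745·1.019689 − 1.011236·-8.8) / 0.008453 = 0.155553/0.008453 ≈ 18.4.

μ₀ = 18.4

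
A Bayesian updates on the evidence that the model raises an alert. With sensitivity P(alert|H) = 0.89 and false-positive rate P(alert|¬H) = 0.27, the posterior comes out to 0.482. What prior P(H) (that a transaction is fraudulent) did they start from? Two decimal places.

In odds form, posterior odds = prior odds × likelihood ratio, so prior odds = posterior odds ÷ LR.
Posterior odds = 0.482/(1−0.482) = 0.9305. LR = 0.89/0.27 = 3.2963.
Prior odds = 0.9305/3.2963 = 0.2823, so P(H) = 0.2823/(1+0.2823) ≈ 0.22.

P(H) = 0.22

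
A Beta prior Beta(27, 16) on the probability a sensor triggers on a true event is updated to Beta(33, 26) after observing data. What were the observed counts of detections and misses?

6 detections and 10 misses

A Beta(a, b) prior with s successes and f failures in binomial data gives a Beta(a+s, b+f) posterior.
Match parameters: s=33−27=6, f=26−16=10.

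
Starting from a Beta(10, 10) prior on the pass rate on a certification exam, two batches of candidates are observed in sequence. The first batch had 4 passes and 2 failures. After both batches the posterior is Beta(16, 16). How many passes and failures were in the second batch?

2 passes and 4 failures

Sequential conjugate updates are equivalent to a single update on the pooled data, so total successes = posterior α − prior α and total failures = posterior β − prior β.
Total across both batches: 16−10=6 passes, 16−10=6 failures.
Subtract the first batch: 6−4=2 passes and 6−2=4 failures.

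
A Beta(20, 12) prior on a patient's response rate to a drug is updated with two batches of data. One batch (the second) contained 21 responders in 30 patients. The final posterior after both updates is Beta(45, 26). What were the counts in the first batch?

4 responders and 5 non-responders

Because Beta–binomial updating is additive in the counts, the combined data contributed (α_post−α_prior, β_post−β_prior) successes and failures.
Total across both batches: 45−20=25 responders, 26−12=14 non-responders.
Subtract the second batch: 25−21=4 responders and 14−9=5 non-responders.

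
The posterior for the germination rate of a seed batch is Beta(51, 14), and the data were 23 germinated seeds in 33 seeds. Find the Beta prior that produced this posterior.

Beta is conjugate to the binomial likelihood: posterior = Beta(α+s, β+f).
Subtract the data counts: 51−23=28, 14−10=4.

Beta(28, 4)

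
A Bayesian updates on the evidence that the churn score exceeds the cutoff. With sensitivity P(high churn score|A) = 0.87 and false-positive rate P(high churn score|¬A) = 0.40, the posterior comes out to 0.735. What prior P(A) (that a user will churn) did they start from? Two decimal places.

P(A) = 0.56

Bayes' rule in odds form gives O(A|E) = O(A)·[P(E|A)/P(E|¬A)], hence O(A) = O(A|E)/LR.
Posterior odds = 0.735/(1−0.735) = 2.7736. LR = 0.87/0.40 = 2.1750.
Prior odds = 2.7736/2.1750 = 1.2752, so P(A) = 1.2752/(1+1.2752) ≈ 0.56.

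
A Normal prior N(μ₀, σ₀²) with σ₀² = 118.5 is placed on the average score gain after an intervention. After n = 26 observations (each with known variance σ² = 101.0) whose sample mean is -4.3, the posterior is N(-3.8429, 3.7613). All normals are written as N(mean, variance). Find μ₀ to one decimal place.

The posterior mean is a precision-weighted average: μ_n = (τ₀μ₀ + τ_data·x̄)/(τ₀+τ_data), with τ₀=1/σ₀² and τ_data=n/σ².
Here τ₀ = 1/118.5 = 0.008439 and τ_data = 26/101.0 = 0.257426, so τ_n = 0.265865.
Rearranging for μ₀: μ₀ = (μ_n·τ_n − τ_data·x̄)/τ₀ = (-3.8429·0.265865 − 0.257426·-4.3) / 0.008439 = 0.085239/0.008439 ≈ 10.1.

μ₀ = 10.1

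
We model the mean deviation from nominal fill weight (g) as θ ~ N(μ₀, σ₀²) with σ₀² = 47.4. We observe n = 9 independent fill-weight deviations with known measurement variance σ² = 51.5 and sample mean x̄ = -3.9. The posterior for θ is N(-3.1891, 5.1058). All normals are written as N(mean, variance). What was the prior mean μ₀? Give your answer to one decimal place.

μ₀ = 2.7

With known observation variance, the Normal–Normal posterior has precision τ_n = τ₀ + n/σ² and mean μ_n = (τ₀μ₀ + (n/σ²)x̄)/τ_n.
Here τ₀ = 1/47.4 = 0.021097 and τ_data = 9/51.5 = 0.174757, so τ_n = 0.195854.
Rearranging for μ₀: μ₀ = (μ_n·τ_n − τ_data·x̄)/τ₀ = (-3.1891·0.195854 − 0.174757·-3.9) / 0.021097 = 0.056954/0.021097 ≈ 2.7.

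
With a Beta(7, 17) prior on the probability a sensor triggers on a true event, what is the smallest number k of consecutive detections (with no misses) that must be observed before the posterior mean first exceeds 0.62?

After k detections and 0 misses the posterior is Beta(7+k, 17), with mean (7+k)/(7+17+k).
Set (7+k)/(24+k) > 0.62 and solve: k > (0.62·24 − 7)/(1 − 0.62) = 20.737.
The smallest integer exceeding 20.737 is 21.

k = 21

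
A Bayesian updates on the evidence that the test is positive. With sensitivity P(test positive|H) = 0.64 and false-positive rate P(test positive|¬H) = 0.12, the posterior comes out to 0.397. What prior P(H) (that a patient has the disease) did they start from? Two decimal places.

In odds form, posterior odds = prior odds × likelihood ratio, so prior odds = posterior odds ÷ LR.
Posterior odds = 0.397/(1−0.397) = 0.6584. LR = 0.64/0.12 = 5.3333.
Prior odds = 0.6584/5.3333 = 0.1235, so P(H) = 0.1235/(1+0.1235) ≈ 0.11.

P(H) = 0.11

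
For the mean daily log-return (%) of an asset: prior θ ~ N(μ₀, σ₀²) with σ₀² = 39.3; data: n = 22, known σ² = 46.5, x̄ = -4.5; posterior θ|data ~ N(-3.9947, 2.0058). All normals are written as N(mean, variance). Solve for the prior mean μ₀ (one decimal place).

μ₀ = 5.4

The posterior mean is a precision-weighted average: μ_n = (τ₀μ₀ + τ_data·x̄)/(τ₀+τ_data), with τ₀=1/σ₀² and τ_data=n/σ².
Here τ₀ = 1/39.3 = 0.025445 and τ_data = 22/46.5 = 0.473118, so τ_n = 0.498563.
Rearranging for μ₀: μ₀ = (μ_n·τ_n − τ_data·x̄)/τ₀ = (-3.9947·0.498563 − 0.473118·-4.5) / 0.025445 = 0.137421/0.025445 ≈ 5.4.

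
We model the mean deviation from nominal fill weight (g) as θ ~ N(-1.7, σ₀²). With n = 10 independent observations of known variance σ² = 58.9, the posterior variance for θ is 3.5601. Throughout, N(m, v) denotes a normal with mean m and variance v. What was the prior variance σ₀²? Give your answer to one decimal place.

Posterior precision equals prior precision plus data precision: 1/σ_n² = 1/σ₀² + n/σ².
So 1/σ₀² = 1/3.5601 − 10/58.9 = 0.280891 − 0.169779 = 0.111112.
Hence σ₀² = 1/0.111112 ≈ 9.0.

σ₀² = 9.0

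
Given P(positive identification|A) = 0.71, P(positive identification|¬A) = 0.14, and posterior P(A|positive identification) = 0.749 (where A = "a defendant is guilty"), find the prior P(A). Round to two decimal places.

In odds form, posterior odds = prior odds × likelihood ratio, so prior odds = posterior odds ÷ LR.
Posterior odds = 0.749/(1−0.749) = 2.9841. LR = 0.71/0.14 = 5.0714.
Prior odds = 2.9841/5.0714 = 0.5884, so P(A) = 0.5884/(1+0.5884) ≈ 0.37.

P(A) = 0.37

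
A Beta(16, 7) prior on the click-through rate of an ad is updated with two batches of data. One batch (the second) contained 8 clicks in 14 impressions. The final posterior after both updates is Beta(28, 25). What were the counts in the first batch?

Because Beta–binomial updating is additive in the counts, the combined data contributed (α_post−α_prior, β_post−β_prior) successes and failures.
Total across both batches: 28−16=12 clicks, 25−7=18 non-clicks.
Subtract the second batch: 12−8=4 clicks and 18−6=12 non-clicks.

4 clicks and 12 non-clicks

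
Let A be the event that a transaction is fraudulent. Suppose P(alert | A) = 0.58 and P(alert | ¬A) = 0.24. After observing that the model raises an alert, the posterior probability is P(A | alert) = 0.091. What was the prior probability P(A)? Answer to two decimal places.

Bayes' rule in odds form gives O(A|E) = O(A)·[P(E|A)/P(E|¬A)], hence O(A) = O(A|E)/LR.
Posterior odds = 0.091/(1−0.091) = 0.1001. LR = 0.58/0.24 = 2.4167.
Prior odds = 0.1001/2.4167 = 0.0414, so P(A) = 0.0414/(1+0.0414) ≈ 0.04.

P(A) = 0.04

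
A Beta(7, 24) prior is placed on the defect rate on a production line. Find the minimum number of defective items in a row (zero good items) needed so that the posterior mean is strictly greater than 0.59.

After k defective items and 0 good items the posterior is Beta(7+k, 24), with mean (7+k)/(7+24+k).
Set (7+k)/(31+k) > 0.59 and solve: k > (0.59·31 − 7)/(1 − 0.59) = 27.537.
The smallest integer exceeding 27.537 is 28.

k = 28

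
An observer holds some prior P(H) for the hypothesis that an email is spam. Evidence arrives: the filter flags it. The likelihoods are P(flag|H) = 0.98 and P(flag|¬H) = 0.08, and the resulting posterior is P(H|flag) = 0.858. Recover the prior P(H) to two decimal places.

Bayes' rule in odds form gives O(H|E) = O(H)·[P(E|H)/P(E|¬H)], hence O(H) = O(H|E)/LR.
Posterior odds = 0.858/(1−0.858) = 6.0423. LR = 0.98/0.08 = 12.2500.
Prior odds = 6.0423/12.2500 = 0.4932, so P(H) = 0.4932/(1+0.4932) ≈ 0.33.

P(H) = 0.33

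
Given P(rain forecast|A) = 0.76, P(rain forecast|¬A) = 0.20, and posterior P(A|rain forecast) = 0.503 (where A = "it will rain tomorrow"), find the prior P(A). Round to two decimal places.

Bayes' rule in odds form gives O(A|E) = O(A)·[P(E|A)/P(E|¬A)], hence O(A) = O(A|E)/LR.
Posterior odds = 0.503/(1−0.503) = 1.0121. LR = 0.76/0.20 = 3.8000.
Prior odds = 1.0121/3.8000 = 0.2663, so P(A) = 0.2663/(1+0.2663) ≈ 0.21.

P(A) = 0.21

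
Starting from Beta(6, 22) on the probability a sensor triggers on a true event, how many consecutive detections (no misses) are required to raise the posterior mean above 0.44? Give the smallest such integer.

After k detections and 0 misses the posterior is Beta(6+k, 22), with mean (6+k)/(6+22+k).
Set (6+k)/(28+k) > 0.44 and solve: k > (0.44·28 − 6)/(1 − 0.44) = 11.286.
The smallest integer exceeding 11.286 is 12.

k = 12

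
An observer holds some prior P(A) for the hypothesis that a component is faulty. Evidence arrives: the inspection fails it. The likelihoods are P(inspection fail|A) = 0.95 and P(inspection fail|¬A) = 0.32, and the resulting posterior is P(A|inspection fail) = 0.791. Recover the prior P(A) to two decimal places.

In odds form, posterior odds = prior odds × likelihood ratio, so prior odds = posterior odds ÷ LR.
Posterior odds = 0.791/(1−0.791) = 3.7847. LR = 0.95/0.32 = 2.9688.
Prior odds = 3.7847/2.9688 = 1.2748, so P(A) = 1.2748/(1+1.2748) ≈ 0.56.

P(A) = 0.56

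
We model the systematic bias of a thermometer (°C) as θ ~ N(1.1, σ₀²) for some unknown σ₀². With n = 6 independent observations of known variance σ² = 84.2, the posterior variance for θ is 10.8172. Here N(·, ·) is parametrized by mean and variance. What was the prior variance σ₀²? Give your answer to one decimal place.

Posterior precision equals prior precision plus data precision: 1/σ_n² = 1/σ₀² + n/σ².
So 1/σ₀² = 1/10.8172 − 6/84.2 = 0.092445 − 0.071259 = 0.021186.
Hence σ₀² = 1/0.021186 ≈ 47.2.

σ₀² = 47.2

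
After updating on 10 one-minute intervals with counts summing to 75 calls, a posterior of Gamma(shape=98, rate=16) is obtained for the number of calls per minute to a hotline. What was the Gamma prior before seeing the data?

Gamma–Poisson conjugacy: posterior shape = α + Σxᵢ, posterior rate = β + n.
So α = 98 − 75 = 23 and β = 16 − 10 = 6.

Gamma(shape=23, rate=6)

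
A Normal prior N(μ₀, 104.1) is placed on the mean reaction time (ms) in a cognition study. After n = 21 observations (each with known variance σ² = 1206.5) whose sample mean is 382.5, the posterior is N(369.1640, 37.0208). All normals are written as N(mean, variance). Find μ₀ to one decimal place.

μ₀ = 345.0

The posterior mean is a precision-weighted average: μ_n = (τ₀μ₀ + τ_data·x̄)/(τ₀+τ_data), with τ₀=1/σ₀² and τ_data=n/σ².
Here τ₀ = 1/104.1 = 0.009606 and τ_data = 21/1206.5 = 0.017406, so τ_n = 0.027012.
Rearranging for μ₀: μ₀ = (μ_n·τ_n − τ_data·x̄)/τ₀ = (369.1640·0.027012 − 0.017406·382.5) / 0.009606 = 3.314063/0.009606 ≈ 345.0.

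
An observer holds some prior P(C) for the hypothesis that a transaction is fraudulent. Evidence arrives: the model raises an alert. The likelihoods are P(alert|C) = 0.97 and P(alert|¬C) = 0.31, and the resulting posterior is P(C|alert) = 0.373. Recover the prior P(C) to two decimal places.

P(C) = 0.16

In odds form, posterior odds = prior odds × likelihood ratio, so prior odds = posterior odds ÷ LR.
Posterior odds = 0.373/(1−0.373) = 0.5949. LR = 0.97/0.31 = 3.1290.
Prior odds = 0.5949/3.1290 = 0.1901, so P(C) = 0.1901/(1+0.1901) ≈ 0.16.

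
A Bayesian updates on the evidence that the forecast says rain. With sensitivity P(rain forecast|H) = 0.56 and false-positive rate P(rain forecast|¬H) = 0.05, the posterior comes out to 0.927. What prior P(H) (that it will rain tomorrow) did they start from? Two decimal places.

P(H) = 0.53

Bayes' rule in odds form gives O(H|E) = O(H)·[P(E|H)/P(E|¬H)], hence O(H) = O(H|E)/LR.
Posterior odds = 0.927/(1−0.927) = 12.6986. LR = 0.56/0.05 = 11.2000.
Prior odds = 12.6986/11.2000 = 1.1338, so P(H) = 1.1338/(1+1.1338) ≈ 0.53.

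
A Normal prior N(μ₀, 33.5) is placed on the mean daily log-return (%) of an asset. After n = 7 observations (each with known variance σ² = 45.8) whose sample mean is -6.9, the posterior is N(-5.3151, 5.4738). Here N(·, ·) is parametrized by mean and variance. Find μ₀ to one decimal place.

The posterior mean is a precision-weighted average: μ_n = (τ₀μ₀ + τ_data·x̄)/(τ₀+τ_data), with τ₀=1/σ₀² and τ_data=n/σ².
Here τ₀ = 1/33.5 = 0.029851 and τ_data = 7/45.8 = 0.152838, so τ_n = 0.182689.
Rearranging for μ₀: μ₀ = (μ_n·τ_n − τ_data·x̄)/τ₀ = (-5.3151·0.182689 − 0.152838·-6.9) / 0.029851 = 0.083572/0.029851 ≈ 2.8.

μ₀ = 2.8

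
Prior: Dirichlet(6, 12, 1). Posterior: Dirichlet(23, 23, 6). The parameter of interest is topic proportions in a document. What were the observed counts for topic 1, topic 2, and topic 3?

counts (17, 11, 5)

For a Dirichlet(α) prior with multinomial counts c, the posterior is Dirichlet(α + c) componentwise.
Counts are posterior − prior componentwise: 23−6=17, 23−12=11, 6−1=5.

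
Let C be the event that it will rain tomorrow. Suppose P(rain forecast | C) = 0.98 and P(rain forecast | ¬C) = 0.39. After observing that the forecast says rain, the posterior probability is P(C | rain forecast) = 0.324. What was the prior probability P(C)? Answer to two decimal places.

In odds form, posterior odds = prior odds × likelihood ratio, so prior odds = posterior odds ÷ LR.
Posterior odds = 0.324/(1−0.324) = 0.4793. LR = 0.98/0.39 = 2.5128.
Prior odds = 0.4793/2.5128 = 0.1907, so P(C) = 0.1907/(1+0.1907) ≈ 0.16.

P(C) = 0.16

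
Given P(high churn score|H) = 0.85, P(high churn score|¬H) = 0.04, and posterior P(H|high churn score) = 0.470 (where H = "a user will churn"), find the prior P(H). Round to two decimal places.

Bayes' rule in odds form gives O(H|E) = O(H)·[P(E|H)/P(E|¬H)], hence O(H) = O(H|E)/LR.
Posterior odds = 0.470/(1−0.470) = 0.8868. LR = 0.85/0.04 = 21.2500.
Prior odds = 0.8868/21.2500 = 0.0417, so P(H) = 0.0417/(1+0.0417) ≈ 0.04.

P(H) = 0.04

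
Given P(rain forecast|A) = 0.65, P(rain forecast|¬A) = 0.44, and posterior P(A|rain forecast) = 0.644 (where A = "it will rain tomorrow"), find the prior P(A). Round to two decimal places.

Bayes' rule in odds form gives O(A|E) = O(A)·[P(E|A)/P(E|¬A)], hence O(A) = O(A|E)/LR.
Posterior odds = 0.644/(1−0.644) = 1.8090. LR = 0.65/0.44 = 1.4773.
Prior odds = 1.8090/1.4773 = 1.2245, so P(A) = 1.2245/(1+1.2245) ≈ 0.55.

P(A) = 0.55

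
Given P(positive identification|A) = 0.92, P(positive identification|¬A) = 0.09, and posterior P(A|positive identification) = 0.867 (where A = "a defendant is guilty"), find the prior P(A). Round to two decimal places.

P(A) = 0.39

In odds form, posterior odds = prior odds × likelihood ratio, so prior odds = posterior odds ÷ LR.
Posterior odds = 0.867/(1−0.867) = 6.5188. LR = 0.92/0.09 = 10.2222.
Prior odds = 6.5188/10.2222 = 0.6377, so P(A) = 0.6377/(1+0.6377) ≈ 0.39.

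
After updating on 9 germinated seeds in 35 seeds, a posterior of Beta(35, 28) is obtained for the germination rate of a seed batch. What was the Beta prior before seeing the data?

Beta is conjugate to the binomial likelihood: posterior = Beta(a+s, b+f).
So a = 35 − 9 = 26 and b = 28 − 26 = 2.

Beta(26, 2)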